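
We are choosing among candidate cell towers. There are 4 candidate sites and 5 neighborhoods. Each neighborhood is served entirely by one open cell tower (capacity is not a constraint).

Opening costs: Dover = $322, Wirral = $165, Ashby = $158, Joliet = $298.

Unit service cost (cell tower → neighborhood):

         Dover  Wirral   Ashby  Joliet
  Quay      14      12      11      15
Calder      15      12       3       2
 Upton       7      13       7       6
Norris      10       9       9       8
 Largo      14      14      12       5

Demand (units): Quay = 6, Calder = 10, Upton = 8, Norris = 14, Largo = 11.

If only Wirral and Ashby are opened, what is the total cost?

Total cost: 733

Each neighborhood is assigned to its cheapest site among the open ones.
{Wirral, Ashby}: Quay→Ashby 11·6=66, Calder→Ashby 3·10=30, Upton→Ashby 7·8=56, Norris→Wirral 9·14=126, Largo→Ashby 12·11=132. Service 410; fixed 323; total 733.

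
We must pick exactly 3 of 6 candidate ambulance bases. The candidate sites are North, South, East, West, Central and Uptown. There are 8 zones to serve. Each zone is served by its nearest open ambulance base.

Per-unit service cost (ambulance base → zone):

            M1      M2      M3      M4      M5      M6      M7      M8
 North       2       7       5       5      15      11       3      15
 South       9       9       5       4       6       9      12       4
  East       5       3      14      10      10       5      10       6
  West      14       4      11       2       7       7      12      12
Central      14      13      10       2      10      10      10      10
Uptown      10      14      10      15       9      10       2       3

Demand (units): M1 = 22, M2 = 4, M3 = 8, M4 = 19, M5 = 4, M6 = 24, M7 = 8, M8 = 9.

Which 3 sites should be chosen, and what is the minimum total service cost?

With exactly 3 open, each zone uses its cheapest among the chosen.
{North, East, West}: M1→North 2·22=44, M2→East 3·4=12, M3→North 5·8=40, M4→West 2·19=38, M5→West 7·4=28, M6→East 5·24=120, M7→North 3·8=24, M8→East 6·9=54. Service cost 360.
{North, East, Central}: service cost 372
{North, South, East}: service cost 376
Among all 20 size-3 choices, {North, East, West} is lowest.

Choose North, East and West; total service cost 360.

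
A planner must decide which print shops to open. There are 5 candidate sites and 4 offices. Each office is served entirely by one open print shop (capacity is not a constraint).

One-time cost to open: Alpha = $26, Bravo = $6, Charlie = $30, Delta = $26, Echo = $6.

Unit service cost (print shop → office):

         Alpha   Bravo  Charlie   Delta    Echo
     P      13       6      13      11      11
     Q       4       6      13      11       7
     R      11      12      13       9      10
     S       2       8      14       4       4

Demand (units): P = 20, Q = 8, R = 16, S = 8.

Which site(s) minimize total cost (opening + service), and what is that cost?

For any fixed open set, each office goes to its cheapest open site; total = fixed + service.
{Alpha, Bravo, Echo}: P→Bravo 6·20=120, Q→Alpha 4·8=32, R→Echo 10·16=160, S→Alpha 2·8=16. Service 328; fixed 38; total 366.
{Alpha, Bravo, Delta}: service 312 + fixed 58 = 370
{Bravo, Echo}: service 360 + fixed 12 = 372
{Alpha, Bravo, Charlie, Delta, Echo}: service 312 + fixed 94 = 406
No other subset beats 366.

Open Alpha, Bravo and Echo; minimum total cost 366.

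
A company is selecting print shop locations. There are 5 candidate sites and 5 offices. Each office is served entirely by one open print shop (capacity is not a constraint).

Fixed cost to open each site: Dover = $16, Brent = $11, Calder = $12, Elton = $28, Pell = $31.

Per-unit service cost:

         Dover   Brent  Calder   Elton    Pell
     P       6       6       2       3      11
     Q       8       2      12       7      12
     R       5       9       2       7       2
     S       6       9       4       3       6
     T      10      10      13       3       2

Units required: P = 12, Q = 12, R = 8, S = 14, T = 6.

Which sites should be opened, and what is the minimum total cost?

For any fixed open set, each office goes to its cheapest open site; total = fixed + service.
{Brent, Calder, Elton}: P→Calder 2·12=24, Q→Brent 2·12=24, R→Calder 2·8=16, S→Elton 3·14=42, T→Elton 3·6=18. Service 124; fixed 51; total 175.
{Brent, Calder, Pell}: service 132 + fixed 54 = 186
{Dover, Brent, Calder, Elton}: service 124 + fixed 67 = 191
{Dover, Brent, Calder, Elton, Pell}: service 118 + fixed 98 = 216
No other subset beats 175.

Open Brent, Calder and Elton; minimum total cost 175.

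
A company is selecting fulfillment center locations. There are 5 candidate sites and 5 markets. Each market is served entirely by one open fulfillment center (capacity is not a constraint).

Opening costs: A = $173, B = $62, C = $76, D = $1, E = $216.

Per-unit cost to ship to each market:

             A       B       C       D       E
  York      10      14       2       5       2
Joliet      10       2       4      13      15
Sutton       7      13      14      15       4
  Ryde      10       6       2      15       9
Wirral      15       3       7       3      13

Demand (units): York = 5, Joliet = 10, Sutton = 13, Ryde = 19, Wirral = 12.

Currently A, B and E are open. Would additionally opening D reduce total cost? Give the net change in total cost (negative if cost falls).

No — net change +1 (cost rises by 1).

Current service cost with {A, B, E}: 232.
Adding D: each market re-picks its cheapest; new service cost 232, saving 0.
Extra fixed cost: 1. Net change = 1 − 0 = 1.
(Totals: 683 → 684.)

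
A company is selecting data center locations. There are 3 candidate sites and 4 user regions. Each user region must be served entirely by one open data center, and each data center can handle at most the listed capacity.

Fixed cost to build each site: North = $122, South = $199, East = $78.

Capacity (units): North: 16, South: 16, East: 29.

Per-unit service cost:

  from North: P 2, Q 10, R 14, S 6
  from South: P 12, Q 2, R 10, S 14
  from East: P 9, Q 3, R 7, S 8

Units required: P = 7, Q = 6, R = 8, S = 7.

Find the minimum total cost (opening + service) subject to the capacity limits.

Open {East}: P→East 9·7=63, Q→East 3·6=18, R→East 7·8=56, S→East 8·7=56.
Loads: East carries 28/29. Service 193; fixed 78; total 271.
Next best feasible plan costs 330.

Minimum total cost: 271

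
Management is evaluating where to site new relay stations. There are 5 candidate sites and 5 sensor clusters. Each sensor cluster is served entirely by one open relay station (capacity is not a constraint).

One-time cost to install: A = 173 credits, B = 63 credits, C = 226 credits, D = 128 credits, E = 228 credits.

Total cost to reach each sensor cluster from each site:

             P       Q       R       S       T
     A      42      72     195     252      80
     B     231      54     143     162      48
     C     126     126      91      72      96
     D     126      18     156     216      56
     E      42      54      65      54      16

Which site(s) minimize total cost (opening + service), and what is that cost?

For any fixed open set, each sensor cluster goes to its cheapest open site; total = fixed + service.
{E}: P→E 42, Q→E 54, R→E 65, S→E 54, T→E 16. Service 231; fixed 228; total 459.
{B, E}: service 231 + fixed 291 = 522
{D, E}: service 195 + fixed 356 = 551
{A, B, C, D, E}: service 195 + fixed 818 = 1013
No other subset beats 459.

Open E only; minimum total cost 459.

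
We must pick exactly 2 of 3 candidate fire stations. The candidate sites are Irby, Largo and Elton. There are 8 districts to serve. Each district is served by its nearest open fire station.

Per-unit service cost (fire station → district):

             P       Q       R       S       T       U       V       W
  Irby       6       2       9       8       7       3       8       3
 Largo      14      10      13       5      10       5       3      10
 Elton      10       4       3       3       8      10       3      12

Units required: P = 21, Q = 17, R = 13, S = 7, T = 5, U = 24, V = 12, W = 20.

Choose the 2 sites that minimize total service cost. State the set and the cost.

Choose Irby and Elton; total service cost 423.

With exactly 2 open, each district uses its cheapest among the chosen.
{Irby, Elton}: P→Irby 6·21=126, Q→Irby 2·17=34, R→Elton 3·13=39, S→Elton 3·7=21, T→Irby 7·5=35, U→Irby 3·24=72, V→Elton 3·12=36, W→Irby 3·20=60. Service cost 423.
{Irby, Largo}: service cost 515
{Largo, Elton}: service cost 734
Among all 3 size-2 choices, {Irby, Elton} is lowest.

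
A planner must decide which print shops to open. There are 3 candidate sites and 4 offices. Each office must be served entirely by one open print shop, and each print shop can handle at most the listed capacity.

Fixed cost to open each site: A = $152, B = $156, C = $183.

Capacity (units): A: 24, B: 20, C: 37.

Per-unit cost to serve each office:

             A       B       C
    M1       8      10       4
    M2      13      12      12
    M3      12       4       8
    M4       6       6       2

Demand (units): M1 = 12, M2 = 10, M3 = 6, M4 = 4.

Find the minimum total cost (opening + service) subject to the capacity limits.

Minimum total cost: 407

Open {C}: M1→C 4·12=48, M2→C 12·10=120, M3→C 8·6=48, M4→C 2·4=8.
Loads: C carries 32/37. Service 224; fixed 183; total 407.
Next best feasible plan costs 539.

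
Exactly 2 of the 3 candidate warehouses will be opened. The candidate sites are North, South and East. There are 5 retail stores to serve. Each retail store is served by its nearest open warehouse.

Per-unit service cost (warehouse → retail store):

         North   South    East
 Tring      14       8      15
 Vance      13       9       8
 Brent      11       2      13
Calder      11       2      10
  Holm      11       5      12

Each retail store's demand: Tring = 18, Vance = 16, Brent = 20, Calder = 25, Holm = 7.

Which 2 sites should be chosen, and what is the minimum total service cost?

Choose South and East; total service cost 397.

With exactly 2 open, each retail store uses its cheapest among the chosen.
{South, East}: Tring→South 8·18=144, Vance→East 8·16=128, Brent→South 2·20=40, Calder→South 2·25=50, Holm→South 5·7=35. Service cost 397.
{North, South}: service cost 413
{North, East}: service cost 927
Among all 3 size-2 choices, {South, East} is lowest.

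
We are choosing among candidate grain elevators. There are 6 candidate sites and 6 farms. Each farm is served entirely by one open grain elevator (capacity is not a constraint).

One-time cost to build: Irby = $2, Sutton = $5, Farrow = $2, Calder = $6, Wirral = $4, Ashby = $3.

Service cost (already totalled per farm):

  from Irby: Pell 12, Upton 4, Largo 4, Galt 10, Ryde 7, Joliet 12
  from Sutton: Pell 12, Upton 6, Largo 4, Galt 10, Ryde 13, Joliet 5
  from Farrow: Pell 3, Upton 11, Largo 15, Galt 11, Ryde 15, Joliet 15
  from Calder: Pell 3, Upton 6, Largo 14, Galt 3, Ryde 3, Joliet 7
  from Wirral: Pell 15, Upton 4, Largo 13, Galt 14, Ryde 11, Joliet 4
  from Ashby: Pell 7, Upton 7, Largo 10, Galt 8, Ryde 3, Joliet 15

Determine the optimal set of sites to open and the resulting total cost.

Open Irby and Calder; minimum total cost 32.

For any fixed open set, each farm goes to its cheapest open site; total = fixed + service.
{Irby, Calder}: Pell→Calder 3, Upton→Irby 4, Largo→Irby 4, Galt→Calder 3, Ryde→Calder 3, Joliet→Calder 7. Service 24; fixed 8; total 32.
{Irby, Calder, Wirral}: service 21 + fixed 12 = 33
{Irby, Farrow, Calder}: Pell→Farrow 3, Upton→Irby 4, Largo→Irby 4, Galt→Calder 3, Ryde→Calder 3, Joliet→Calder 7. Service 24; fixed 10; total 34.
{Irby, Sutton, Farrow, Calder, Wirral, Ashby}: Pell→Farrow 3, Upton→Irby 4, Largo→Irby 4, Galt→Calder 3, Ryde→Calder 3, Joliet→Wirral 4. Service 21; fixed 22; total 43.
No other subset beats 32.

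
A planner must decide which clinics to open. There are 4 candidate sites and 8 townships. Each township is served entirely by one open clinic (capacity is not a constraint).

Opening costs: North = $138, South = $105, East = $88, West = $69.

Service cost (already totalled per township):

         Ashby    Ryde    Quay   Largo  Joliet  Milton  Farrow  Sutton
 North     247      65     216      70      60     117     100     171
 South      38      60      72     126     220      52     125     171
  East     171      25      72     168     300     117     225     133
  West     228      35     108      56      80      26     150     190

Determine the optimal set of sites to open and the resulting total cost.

For any fixed open set, each township goes to its cheapest open site; total = fixed + service.
{South, West}: Ashby→South 38, Ryde→West 35, Quay→South 72, Largo→West 56, Joliet→West 80, Milton→West 26, Farrow→South 125, Sutton→South 171. Service 603; fixed 174; total 777.
{South, East, West}: service 555 + fixed 262 = 817
{North, South}: service 623 + fixed 243 = 866
{North, South, East, West}: Ashby→South 38, Ryde→East 25, Quay→South 72, Largo→West 56, Joliet→North 60, Milton→West 26, Farrow→North 100, Sutton→East 133. Service 510; fixed 400; total 910.
No other subset beats 777.

Open South and West; minimum total cost 777.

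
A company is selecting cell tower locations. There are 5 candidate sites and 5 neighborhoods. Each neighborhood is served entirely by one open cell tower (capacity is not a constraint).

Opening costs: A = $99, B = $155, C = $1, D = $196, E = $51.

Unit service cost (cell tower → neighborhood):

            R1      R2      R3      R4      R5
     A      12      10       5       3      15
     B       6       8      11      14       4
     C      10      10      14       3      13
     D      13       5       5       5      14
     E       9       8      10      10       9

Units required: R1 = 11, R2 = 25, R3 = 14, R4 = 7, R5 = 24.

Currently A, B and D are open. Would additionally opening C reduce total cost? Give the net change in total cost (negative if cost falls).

No — net change +1 (cost rises by 1).

Current service cost with {A, B, D}: 378.
Adding C: each neighborhood re-picks its cheapest; new service cost 378, saving 0.
Extra fixed cost: 1. Net change = 1 − 0 = 1.
(Totals: 828 → 829.)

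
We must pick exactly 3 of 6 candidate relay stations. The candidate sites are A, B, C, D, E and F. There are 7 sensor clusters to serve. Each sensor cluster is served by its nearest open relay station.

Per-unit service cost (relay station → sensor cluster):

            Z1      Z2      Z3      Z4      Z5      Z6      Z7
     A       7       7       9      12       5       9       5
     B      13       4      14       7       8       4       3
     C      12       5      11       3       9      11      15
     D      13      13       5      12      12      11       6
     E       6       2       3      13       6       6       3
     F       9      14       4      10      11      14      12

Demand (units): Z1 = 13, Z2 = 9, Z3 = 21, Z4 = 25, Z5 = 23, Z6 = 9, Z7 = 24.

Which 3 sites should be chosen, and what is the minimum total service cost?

Choose A, C and E; total service cost 475.

With exactly 3 open, each sensor cluster uses its cheapest among the chosen.
{A, C, E}: Z1→E 6·13=78, Z2→E 2·9=18, Z3→E 3·21=63, Z4→C 3·25=75, Z5→A 5·23=115, Z6→E 6·9=54, Z7→E 3·24=72. Service cost 475.
{B, C, E}: service cost 480
{C, D, E}: service cost 498
Among all 20 size-3 choices, {A, C, E} is lowest.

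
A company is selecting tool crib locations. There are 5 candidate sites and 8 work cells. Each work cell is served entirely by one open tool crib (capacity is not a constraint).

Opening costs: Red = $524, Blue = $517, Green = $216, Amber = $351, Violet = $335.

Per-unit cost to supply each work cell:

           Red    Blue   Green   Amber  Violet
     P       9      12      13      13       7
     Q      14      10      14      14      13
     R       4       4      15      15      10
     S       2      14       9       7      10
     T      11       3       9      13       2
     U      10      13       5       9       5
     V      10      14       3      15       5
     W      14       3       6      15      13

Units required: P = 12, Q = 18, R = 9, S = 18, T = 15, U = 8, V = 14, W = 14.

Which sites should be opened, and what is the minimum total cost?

For any fixed open set, each work cell goes to its cheapest open site; total = fixed + service.
{Green}: P→Green 13·12=156, Q→Green 14·18=252, R→Green 15·9=135, S→Green 9·18=162, T→Green 9·15=135, U→Green 5·8=40, V→Green 3·14=42, W→Green 6·14=84. Service 1006; fixed 216; total 1222.
{Violet}: P→Violet 7·12=84, Q→Violet 13·18=234, R→Violet 10·9=90, S→Violet 10·18=180, T→Violet 2·15=30, U→Violet 5·8=40, V→Violet 5·14=70, W→Violet 13·14=182. Service 910; fixed 335; total 1245.
{Green, Violet}: P→Violet 7·12=84, Q→Violet 13·18=234, R→Violet 10·9=90, S→Green 9·18=162, T→Violet 2·15=30, U→Green 5·8=40, V→Green 3·14=42, W→Green 6·14=84. Service 766; fixed 551; total 1317.
{Red, Blue, Green, Amber, Violet}: service 490 + fixed 1943 = 2433
No other subset beats 1222.

Open Green only; minimum total cost 1222.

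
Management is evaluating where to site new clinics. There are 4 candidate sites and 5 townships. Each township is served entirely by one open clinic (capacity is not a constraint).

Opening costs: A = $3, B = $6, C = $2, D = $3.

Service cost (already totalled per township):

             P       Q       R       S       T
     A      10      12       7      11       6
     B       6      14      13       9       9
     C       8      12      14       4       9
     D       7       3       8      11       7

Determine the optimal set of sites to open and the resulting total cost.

Open C and D; minimum total cost 34.

For any fixed open set, each township goes to its cheapest open site; total = fixed + service.
{C, D}: P→D 7, Q→D 3, R→D 8, S→C 4, T→D 7. Service 29; fixed 5; total 34.
{A, C, D}: service 27 + fixed 8 = 35
{B, C, D}: service 28 + fixed 11 = 39
{A, B, C, D}: P→B 6, Q→D 3, R→A 7, S→C 4, T→A 6. Service 26; fixed 14; total 40.
(All 15 nonempty subsets were checked; C and D is lowest.)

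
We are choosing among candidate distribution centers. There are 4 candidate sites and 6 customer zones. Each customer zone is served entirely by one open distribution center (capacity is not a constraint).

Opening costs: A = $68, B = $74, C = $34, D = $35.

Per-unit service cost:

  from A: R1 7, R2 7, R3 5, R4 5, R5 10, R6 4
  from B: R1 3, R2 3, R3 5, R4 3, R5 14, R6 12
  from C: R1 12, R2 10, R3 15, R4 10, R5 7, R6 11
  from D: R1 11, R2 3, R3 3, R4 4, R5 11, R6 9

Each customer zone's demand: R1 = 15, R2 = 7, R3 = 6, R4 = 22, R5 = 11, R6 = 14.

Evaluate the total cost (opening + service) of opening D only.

Each customer zone is assigned to its cheapest site among the open ones.
{D}: R1→D 11·15=165, R2→D 3·7=21, R3→D 3·6=18, R4→D 4·22=88, R5→D 11·11=121, R6→D 9·14=126. Service 539; fixed 35; total 574.

Total cost: 574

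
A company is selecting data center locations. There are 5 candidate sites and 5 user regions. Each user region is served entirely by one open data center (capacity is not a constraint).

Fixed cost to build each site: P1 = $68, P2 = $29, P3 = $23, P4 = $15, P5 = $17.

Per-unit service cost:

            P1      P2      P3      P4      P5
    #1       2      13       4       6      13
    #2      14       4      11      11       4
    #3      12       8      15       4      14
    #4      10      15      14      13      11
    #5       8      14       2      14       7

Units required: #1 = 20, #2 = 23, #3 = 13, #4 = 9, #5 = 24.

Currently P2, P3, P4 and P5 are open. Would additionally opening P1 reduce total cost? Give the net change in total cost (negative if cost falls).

No — net change +19 (cost rises by 19).

Current service cost with {P2, P3, P4, P5}: 371.
Adding P1: each user region re-picks its cheapest; new service cost 322, saving 49.
Extra fixed cost: 68. Net change = 68 − 49 = 19.
(Totals: 455 → 474.)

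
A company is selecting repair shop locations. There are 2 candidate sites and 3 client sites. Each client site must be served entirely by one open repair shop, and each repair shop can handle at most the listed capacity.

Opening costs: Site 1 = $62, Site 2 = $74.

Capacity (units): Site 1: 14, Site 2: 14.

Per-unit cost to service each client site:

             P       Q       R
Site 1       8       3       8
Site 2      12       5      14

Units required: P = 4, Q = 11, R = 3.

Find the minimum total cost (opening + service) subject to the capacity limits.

Minimum total cost: 241

Open {Site 1, Site 2}: P→Site 2 12·4=48, Q→Site 1 3·11=33, R→Site 1 8·3=24.
Loads: Site 1 carries 14/14, Site 2 carries 4/14. Service 105; fixed 136; total 241.
Next best feasible plan costs 247.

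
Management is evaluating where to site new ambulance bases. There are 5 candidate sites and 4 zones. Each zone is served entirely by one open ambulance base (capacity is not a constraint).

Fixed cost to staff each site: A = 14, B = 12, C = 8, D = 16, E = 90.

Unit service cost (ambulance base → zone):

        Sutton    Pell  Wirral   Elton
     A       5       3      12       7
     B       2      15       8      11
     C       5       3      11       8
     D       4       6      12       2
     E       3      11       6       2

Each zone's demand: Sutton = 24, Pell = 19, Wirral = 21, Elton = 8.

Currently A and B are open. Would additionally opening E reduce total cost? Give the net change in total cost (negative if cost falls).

No — net change +8 (cost rises by 8).

Current service cost with {A, B}: 329.
Adding E: each zone re-picks its cheapest; new service cost 247, saving 82.
Extra fixed cost: 90. Net change = 90 − 82 = 8.
(Totals: 355 → 363.)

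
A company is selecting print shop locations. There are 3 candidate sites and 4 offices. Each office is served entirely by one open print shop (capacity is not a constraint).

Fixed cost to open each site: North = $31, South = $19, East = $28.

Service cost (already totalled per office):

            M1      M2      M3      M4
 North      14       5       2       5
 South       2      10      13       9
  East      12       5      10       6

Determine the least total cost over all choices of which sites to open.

Minimum total cost: 53

For any fixed open set, each office goes to its cheapest open site; total = fixed + service.
{South}: M1→South 2, M2→South 10, M3→South 13, M4→South 9. Service 34; fixed 19; total 53.
{North}: service 26 + fixed 31 = 57
{East}: service 33 + fixed 28 = 61
{North, South, East}: service 14 + fixed 78 = 92
No other subset beats 53.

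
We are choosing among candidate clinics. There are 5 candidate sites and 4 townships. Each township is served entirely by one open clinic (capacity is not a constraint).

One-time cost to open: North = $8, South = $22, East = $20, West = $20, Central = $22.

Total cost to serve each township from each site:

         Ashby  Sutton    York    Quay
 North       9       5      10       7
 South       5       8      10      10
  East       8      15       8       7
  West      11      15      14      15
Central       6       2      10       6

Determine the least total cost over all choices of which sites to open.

Minimum total cost: 39

For any fixed open set, each township goes to its cheapest open site; total = fixed + service.
{North}: Ashby→North 9, Sutton→North 5, York→North 10, Quay→North 7. Service 31; fixed 8; total 39.
{Central}: service 24 + fixed 22 = 46
{North, Central}: Ashby→Central 6, Sutton→Central 2, York→North 10, Quay→Central 6. Service 24; fixed 30; total 54.
{North, South, East, West, Central}: service 21 + fixed 92 = 113
No other subset beats 39.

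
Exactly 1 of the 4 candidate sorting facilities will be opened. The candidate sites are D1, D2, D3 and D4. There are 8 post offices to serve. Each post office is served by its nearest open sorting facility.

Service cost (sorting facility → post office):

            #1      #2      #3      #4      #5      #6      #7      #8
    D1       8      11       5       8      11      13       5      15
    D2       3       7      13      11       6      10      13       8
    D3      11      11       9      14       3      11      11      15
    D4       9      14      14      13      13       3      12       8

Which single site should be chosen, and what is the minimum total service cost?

Choose D2 only; total service cost 71.

With exactly 1 open, each post office uses its cheapest among the chosen.
{D2}: #1→D2 3, #2→D2 7, #3→D2 13, #4→D2 11, #5→D2 6, #6→D2 10, #7→D2 13, #8→D2 8. Service cost 71.
{D1}: service cost 76
{D3}: service cost 85
Among all 4 size-1 choices, {D2} is lowest.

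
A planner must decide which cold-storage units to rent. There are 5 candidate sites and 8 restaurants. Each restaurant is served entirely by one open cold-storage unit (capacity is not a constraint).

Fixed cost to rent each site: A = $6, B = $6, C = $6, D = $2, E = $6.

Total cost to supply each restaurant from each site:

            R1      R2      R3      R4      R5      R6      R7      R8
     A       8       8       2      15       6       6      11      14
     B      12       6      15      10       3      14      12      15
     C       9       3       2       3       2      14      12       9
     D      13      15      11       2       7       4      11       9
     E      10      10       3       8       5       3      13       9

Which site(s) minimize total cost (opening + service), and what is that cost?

Open C and D; minimum total cost 50.

For any fixed open set, each restaurant goes to its cheapest open site; total = fixed + service.
{C, D}: R1→C 9, R2→C 3, R3→C 2, R4→D 2, R5→C 2, R6→D 4, R7→D 11, R8→C 9. Service 42; fixed 8; total 50.
{A, C, D}: R1→A 8, R2→C 3, R3→A 2, R4→D 2, R5→C 2, R6→D 4, R7→A 11, R8→C 9. Service 41; fixed 14; total 55.
{C, D, E}: service 41 + fixed 14 = 55
{A, B, C, D, E}: service 40 + fixed 26 = 66
No other subset beats 50.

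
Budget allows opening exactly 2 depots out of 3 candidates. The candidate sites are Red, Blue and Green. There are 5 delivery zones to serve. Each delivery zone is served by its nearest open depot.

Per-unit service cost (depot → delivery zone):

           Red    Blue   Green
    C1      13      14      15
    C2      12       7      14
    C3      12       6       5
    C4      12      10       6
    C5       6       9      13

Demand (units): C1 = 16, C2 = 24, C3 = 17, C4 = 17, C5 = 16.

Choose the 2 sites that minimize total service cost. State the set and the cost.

With exactly 2 open, each delivery zone uses its cheapest among the chosen.
{Blue, Green}: C1→Blue 14·16=224, C2→Blue 7·24=168, C3→Green 5·17=85, C4→Green 6·17=102, C5→Blue 9·16=144. Service cost 723.
{Red, Blue}: service cost 744
{Red, Green}: service cost 779
Among all 3 size-2 choices, {Blue, Green} is lowest.

Choose Blue and Green; total service cost 723.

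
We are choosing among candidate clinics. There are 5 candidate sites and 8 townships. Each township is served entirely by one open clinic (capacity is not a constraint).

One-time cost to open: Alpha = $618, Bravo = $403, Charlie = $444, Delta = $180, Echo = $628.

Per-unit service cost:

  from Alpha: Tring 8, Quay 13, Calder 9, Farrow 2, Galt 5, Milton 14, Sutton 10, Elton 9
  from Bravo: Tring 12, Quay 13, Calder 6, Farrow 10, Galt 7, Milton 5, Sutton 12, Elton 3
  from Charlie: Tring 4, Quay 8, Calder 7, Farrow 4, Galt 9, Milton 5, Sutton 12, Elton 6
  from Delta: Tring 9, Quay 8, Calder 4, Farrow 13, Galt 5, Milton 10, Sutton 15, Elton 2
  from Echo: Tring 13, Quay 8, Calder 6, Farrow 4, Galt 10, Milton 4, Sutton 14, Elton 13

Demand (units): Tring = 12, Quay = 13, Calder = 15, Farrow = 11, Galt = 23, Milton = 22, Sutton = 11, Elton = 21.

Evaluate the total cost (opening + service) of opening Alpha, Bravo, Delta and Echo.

Each township is assigned to its cheapest site among the open ones.
{Alpha, Bravo, Delta, Echo}: Tring→Alpha 8·12=96, Quay→Delta 8·13=104, Calder→Delta 4·15=60, Farrow→Alpha 2·11=22, Galt→Alpha 5·23=115, Milton→Echo 4·22=88, Sutton→Alpha 10·11=110, Elton→Delta 2·21=42. Service 637; fixed 1829; total 2466.

Total cost: 2466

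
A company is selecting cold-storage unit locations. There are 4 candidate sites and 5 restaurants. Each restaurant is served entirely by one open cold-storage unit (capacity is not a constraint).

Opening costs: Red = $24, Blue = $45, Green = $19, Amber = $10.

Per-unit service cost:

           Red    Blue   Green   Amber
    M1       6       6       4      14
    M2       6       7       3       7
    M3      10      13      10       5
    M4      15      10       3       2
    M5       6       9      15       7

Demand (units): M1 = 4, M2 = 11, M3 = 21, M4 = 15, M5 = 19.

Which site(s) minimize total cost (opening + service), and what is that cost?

For any fixed open set, each restaurant goes to its cheapest open site; total = fixed + service.
{Green, Amber}: M1→Green 4·4=16, M2→Green 3·11=33, M3→Amber 5·21=105, M4→Amber 2·15=30, M5→Amber 7·19=133. Service 317; fixed 29; total 346.
{Red, Green, Amber}: M1→Green 4·4=16, M2→Green 3·11=33, M3→Amber 5·21=105, M4→Amber 2·15=30, M5→Red 6·19=114. Service 298; fixed 53; total 351.
{Red, Amber}: service 339 + fixed 34 = 373
{Red, Blue, Green, Amber}: service 298 + fixed 98 = 396
No other subset beats 346.

Open Green and Amber; minimum total cost 346.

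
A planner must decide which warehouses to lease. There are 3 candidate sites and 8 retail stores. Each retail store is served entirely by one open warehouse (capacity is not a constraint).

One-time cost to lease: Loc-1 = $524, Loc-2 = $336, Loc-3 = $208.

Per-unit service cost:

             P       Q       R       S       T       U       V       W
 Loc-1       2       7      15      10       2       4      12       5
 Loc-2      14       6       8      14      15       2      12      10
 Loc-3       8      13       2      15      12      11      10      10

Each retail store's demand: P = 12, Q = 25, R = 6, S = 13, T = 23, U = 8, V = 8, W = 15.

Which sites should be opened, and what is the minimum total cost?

Open Loc-1 only; minimum total cost 1192.

For any fixed open set, each retail store goes to its cheapest open site; total = fixed + service.
{Loc-1}: P→Loc-1 2·12=24, Q→Loc-1 7·25=175, R→Loc-1 15·6=90, S→Loc-1 10·13=130, T→Loc-1 2·23=46, U→Loc-1 4·8=32, V→Loc-1 12·8=96, W→Loc-1 5·15=75. Service 668; fixed 524; total 1192.
{Loc-1, Loc-3}: service 574 + fixed 732 = 1306
{Loc-3}: service 1222 + fixed 208 = 1430
{Loc-1, Loc-2, Loc-3}: service 533 + fixed 1068 = 1601
No other subset beats 1192.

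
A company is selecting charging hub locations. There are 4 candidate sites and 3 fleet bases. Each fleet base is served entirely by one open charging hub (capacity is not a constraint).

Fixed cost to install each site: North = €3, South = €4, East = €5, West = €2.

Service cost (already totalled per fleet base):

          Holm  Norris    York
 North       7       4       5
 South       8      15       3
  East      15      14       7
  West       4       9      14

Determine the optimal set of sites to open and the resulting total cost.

Open North and West; minimum total cost 18.

For any fixed open set, each fleet base goes to its cheapest open site; total = fixed + service.
{North, West}: Holm→West 4, Norris→North 4, York→North 5. Service 13; fixed 5; total 18.
{North}: Holm→North 7, Norris→North 4, York→North 5. Service 16; fixed 3; total 19.
{North, South, West}: service 11 + fixed 9 = 20
{North, South, East, West}: service 11 + fixed 14 = 25
No other subset beats 18.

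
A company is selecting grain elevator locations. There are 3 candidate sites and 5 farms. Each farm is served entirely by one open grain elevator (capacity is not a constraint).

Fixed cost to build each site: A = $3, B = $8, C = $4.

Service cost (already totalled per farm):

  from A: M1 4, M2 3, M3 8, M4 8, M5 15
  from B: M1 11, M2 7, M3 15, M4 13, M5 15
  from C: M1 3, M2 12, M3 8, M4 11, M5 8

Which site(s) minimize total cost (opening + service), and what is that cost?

For any fixed open set, each farm goes to its cheapest open site; total = fixed + service.
{A, C}: M1→C 3, M2→A 3, M3→A 8, M4→A 8, M5→C 8. Service 30; fixed 7; total 37.
{A}: M1→A 4, M2→A 3, M3→A 8, M4→A 8, M5→A 15. Service 38; fixed 3; total 41.
{A, B, C}: service 30 + fixed 15 = 45
No other subset beats 37.

Open A and C; minimum total cost 37.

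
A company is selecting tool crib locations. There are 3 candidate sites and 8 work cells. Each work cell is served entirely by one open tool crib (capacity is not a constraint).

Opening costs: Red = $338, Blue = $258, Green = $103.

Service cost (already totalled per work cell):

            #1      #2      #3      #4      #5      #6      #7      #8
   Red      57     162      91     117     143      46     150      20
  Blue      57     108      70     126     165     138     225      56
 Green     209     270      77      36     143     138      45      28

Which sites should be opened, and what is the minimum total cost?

Open Blue and Green; minimum total cost 986.

For any fixed open set, each work cell goes to its cheapest open site; total = fixed + service.
{Blue, Green}: #1→Blue 57, #2→Blue 108, #3→Blue 70, #4→Green 36, #5→Green 143, #6→Blue 138, #7→Green 45, #8→Green 28. Service 625; fixed 361; total 986.
{Red, Green}: #1→Red 57, #2→Red 162, #3→Green 77, #4→Green 36, #5→Red 143, #6→Red 46, #7→Green 45, #8→Red 20. Service 586; fixed 441; total 1027.
{Green}: #1→Green 209, #2→Green 270, #3→Green 77, #4→Green 36, #5→Green 143, #6→Green 138, #7→Green 45, #8→Green 28. Service 946; fixed 103; total 1049.
{Red, Blue, Green}: #1→Red 57, #2→Blue 108, #3→Blue 70, #4→Green 36, #5→Red 143, #6→Red 46, #7→Green 45, #8→Red 20. Service 525; fixed 699; total 1224.
No other subset beats 986.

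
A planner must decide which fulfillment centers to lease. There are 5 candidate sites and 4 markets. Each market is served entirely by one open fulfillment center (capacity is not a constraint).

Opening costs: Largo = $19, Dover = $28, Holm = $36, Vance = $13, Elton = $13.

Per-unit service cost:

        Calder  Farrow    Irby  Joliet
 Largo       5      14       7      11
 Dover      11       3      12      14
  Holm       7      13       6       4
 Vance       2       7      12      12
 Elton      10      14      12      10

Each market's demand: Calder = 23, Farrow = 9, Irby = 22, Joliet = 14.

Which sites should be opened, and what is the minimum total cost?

Open Dover, Holm and Vance; minimum total cost 338.

For any fixed open set, each market goes to its cheapest open site; total = fixed + service.
{Dover, Holm, Vance}: Calder→Vance 2·23=46, Farrow→Dover 3·9=27, Irby→Holm 6·22=132, Joliet→Holm 4·14=56. Service 261; fixed 77; total 338.
{Holm, Vance}: Calder→Vance 2·23=46, Farrow→Vance 7·9=63, Irby→Holm 6·22=132, Joliet→Holm 4·14=56. Service 297; fixed 49; total 346.
{Dover, Holm, Vance, Elton}: service 261 + fixed 90 = 351
{Largo, Dover, Holm, Vance, Elton}: service 261 + fixed 109 = 370
No other subset beats 338.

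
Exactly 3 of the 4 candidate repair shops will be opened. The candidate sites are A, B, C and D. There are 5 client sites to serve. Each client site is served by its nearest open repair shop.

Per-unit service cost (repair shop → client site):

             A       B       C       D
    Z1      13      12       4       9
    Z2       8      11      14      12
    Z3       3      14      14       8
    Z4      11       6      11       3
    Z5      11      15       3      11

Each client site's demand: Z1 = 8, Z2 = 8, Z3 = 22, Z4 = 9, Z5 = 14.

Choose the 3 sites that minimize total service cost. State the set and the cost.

With exactly 3 open, each client site uses its cheapest among the chosen.
{A, C, D}: Z1→C 4·8=32, Z2→A 8·8=64, Z3→A 3·22=66, Z4→D 3·9=27, Z5→C 3·14=42. Service cost 231.
{A, B, C}: service cost 258
{B, C, D}: service cost 365
Among all 4 size-3 choices, {A, C, D} is lowest.

Choose A, C and D; total service cost 231.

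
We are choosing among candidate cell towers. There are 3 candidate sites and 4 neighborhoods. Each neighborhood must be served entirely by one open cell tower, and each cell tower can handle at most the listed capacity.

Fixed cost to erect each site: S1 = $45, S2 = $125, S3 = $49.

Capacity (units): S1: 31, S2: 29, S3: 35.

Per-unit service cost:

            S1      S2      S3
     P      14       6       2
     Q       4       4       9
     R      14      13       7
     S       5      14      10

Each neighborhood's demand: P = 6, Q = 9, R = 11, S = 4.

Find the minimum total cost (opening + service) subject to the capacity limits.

Open {S1, S3}: P→S3 2·6=12, Q→S1 4·9=36, R→S3 7·11=77, S→S1 5·4=20.
Loads: S1 carries 13/31, S3 carries 17/35. Service 145; fixed 94; total 239.
Next best feasible plan costs 259.

Minimum total cost: 239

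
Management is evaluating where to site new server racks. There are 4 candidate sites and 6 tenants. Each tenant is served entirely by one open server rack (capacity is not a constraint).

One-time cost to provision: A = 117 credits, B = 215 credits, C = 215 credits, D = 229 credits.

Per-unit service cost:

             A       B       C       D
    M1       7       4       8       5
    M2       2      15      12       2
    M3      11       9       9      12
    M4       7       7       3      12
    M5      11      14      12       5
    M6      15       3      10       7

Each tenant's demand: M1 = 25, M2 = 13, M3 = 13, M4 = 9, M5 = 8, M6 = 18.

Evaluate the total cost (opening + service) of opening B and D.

Total cost: 844

Each tenant is assigned to its cheapest site among the open ones.
{B, D}: M1→B 4·25=100, M2→D 2·13=26, M3→B 9·13=117, M4→B 7·9=63, M5→D 5·8=40, M6→B 3·18=54. Service 400; fixed 444; total 844.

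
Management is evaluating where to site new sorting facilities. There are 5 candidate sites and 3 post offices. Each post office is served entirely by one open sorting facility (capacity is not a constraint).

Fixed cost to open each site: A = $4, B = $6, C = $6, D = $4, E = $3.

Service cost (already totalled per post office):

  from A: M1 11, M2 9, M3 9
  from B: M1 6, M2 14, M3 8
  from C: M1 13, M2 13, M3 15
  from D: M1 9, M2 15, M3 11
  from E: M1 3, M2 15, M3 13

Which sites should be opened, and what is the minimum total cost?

For any fixed open set, each post office goes to its cheapest open site; total = fixed + service.
{A, E}: M1→E 3, M2→A 9, M3→A 9. Service 21; fixed 7; total 28.
{A, D, E}: service 21 + fixed 11 = 32
{A}: M1→A 11, M2→A 9, M3→A 9. Service 29; fixed 4; total 33.
{A, B, C, D, E}: service 20 + fixed 23 = 43
No other subset beats 28.

Open A and E; minimum total cost 28.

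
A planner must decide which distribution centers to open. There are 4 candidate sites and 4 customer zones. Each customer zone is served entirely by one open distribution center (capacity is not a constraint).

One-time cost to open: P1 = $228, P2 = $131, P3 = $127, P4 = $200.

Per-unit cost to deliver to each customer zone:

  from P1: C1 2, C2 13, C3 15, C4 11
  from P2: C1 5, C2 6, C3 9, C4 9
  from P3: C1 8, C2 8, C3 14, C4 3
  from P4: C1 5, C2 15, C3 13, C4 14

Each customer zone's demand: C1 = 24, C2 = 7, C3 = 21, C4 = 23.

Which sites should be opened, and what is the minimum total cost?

Open P2 and P3; minimum total cost 678.

For any fixed open set, each customer zone goes to its cheapest open site; total = fixed + service.
{P2, P3}: C1→P2 5·24=120, C2→P2 6·7=42, C3→P2 9·21=189, C4→P3 3·23=69. Service 420; fixed 258; total 678.
{P2}: C1→P2 5·24=120, C2→P2 6·7=42, C3→P2 9·21=189, C4→P2 9·23=207. Service 558; fixed 131; total 689.
{P3}: service 611 + fixed 127 = 738
{P1, P2, P3, P4}: C1→P1 2·24=48, C2→P2 6·7=42, C3→P2 9·21=189, C4→P3 3·23=69. Service 348; fixed 686; total 1034.
(All 15 nonempty subsets were checked; P2 and P3 is lowest.)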